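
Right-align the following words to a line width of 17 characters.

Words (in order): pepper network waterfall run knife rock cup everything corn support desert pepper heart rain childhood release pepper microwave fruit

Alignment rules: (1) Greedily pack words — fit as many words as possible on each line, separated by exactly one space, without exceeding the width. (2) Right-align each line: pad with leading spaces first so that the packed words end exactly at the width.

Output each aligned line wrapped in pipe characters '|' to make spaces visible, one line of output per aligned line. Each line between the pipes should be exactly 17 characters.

Answer: |   pepper network|
|    waterfall run|
|   knife rock cup|
|  everything corn|
|   support desert|
|pepper heart rain|
|childhood release|
| pepper microwave|
|            fruit|

Derivation:
Line 1: ['pepper', 'network'] (min_width=14, slack=3)
Line 2: ['waterfall', 'run'] (min_width=13, slack=4)
Line 3: ['knife', 'rock', 'cup'] (min_width=14, slack=3)
Line 4: ['everything', 'corn'] (min_width=15, slack=2)
Line 5: ['support', 'desert'] (min_width=14, slack=3)
Line 6: ['pepper', 'heart', 'rain'] (min_width=17, slack=0)
Line 7: ['childhood', 'release'] (min_width=17, slack=0)
Line 8: ['pepper', 'microwave'] (min_width=16, slack=1)
Line 9: ['fruit'] (min_width=5, slack=12)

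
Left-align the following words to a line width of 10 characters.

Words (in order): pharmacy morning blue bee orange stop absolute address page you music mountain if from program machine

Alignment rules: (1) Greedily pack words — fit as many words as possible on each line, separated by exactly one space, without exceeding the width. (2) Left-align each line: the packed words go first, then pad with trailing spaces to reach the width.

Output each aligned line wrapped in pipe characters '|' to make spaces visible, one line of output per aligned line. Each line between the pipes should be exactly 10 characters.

Answer: |pharmacy  |
|morning   |
|blue bee  |
|orange    |
|stop      |
|absolute  |
|address   |
|page you  |
|music     |
|mountain  |
|if from   |
|program   |
|machine   |

Derivation:
Line 1: ['pharmacy'] (min_width=8, slack=2)
Line 2: ['morning'] (min_width=7, slack=3)
Line 3: ['blue', 'bee'] (min_width=8, slack=2)
Line 4: ['orange'] (min_width=6, slack=4)
Line 5: ['stop'] (min_width=4, slack=6)
Line 6: ['absolute'] (min_width=8, slack=2)
Line 7: ['address'] (min_width=7, slack=3)
Line 8: ['page', 'you'] (min_width=8, slack=2)
Line 9: ['music'] (min_width=5, slack=5)
Line 10: ['mountain'] (min_width=8, slack=2)
Line 11: ['if', 'from'] (min_width=7, slack=3)
Line 12: ['program'] (min_width=7, slack=3)
Line 13: ['machine'] (min_width=7, slack=3)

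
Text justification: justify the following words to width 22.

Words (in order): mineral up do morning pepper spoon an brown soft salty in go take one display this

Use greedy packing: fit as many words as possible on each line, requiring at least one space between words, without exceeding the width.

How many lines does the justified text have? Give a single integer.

Line 1: ['mineral', 'up', 'do', 'morning'] (min_width=21, slack=1)
Line 2: ['pepper', 'spoon', 'an', 'brown'] (min_width=21, slack=1)
Line 3: ['soft', 'salty', 'in', 'go', 'take'] (min_width=21, slack=1)
Line 4: ['one', 'display', 'this'] (min_width=16, slack=6)
Total lines: 4

Answer: 4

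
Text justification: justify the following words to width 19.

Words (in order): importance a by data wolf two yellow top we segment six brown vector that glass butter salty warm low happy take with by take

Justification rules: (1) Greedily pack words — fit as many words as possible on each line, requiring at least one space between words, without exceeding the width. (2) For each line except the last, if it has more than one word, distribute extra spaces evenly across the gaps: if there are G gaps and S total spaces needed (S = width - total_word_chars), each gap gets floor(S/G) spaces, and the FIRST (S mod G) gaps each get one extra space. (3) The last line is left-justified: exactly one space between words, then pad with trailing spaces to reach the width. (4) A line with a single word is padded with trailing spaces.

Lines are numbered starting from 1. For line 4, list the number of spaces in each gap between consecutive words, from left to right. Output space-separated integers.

Line 1: ['importance', 'a', 'by'] (min_width=15, slack=4)
Line 2: ['data', 'wolf', 'two'] (min_width=13, slack=6)
Line 3: ['yellow', 'top', 'we'] (min_width=13, slack=6)
Line 4: ['segment', 'six', 'brown'] (min_width=17, slack=2)
Line 5: ['vector', 'that', 'glass'] (min_width=17, slack=2)
Line 6: ['butter', 'salty', 'warm'] (min_width=17, slack=2)
Line 7: ['low', 'happy', 'take', 'with'] (min_width=19, slack=0)
Line 8: ['by', 'take'] (min_width=7, slack=12)

Answer: 2 2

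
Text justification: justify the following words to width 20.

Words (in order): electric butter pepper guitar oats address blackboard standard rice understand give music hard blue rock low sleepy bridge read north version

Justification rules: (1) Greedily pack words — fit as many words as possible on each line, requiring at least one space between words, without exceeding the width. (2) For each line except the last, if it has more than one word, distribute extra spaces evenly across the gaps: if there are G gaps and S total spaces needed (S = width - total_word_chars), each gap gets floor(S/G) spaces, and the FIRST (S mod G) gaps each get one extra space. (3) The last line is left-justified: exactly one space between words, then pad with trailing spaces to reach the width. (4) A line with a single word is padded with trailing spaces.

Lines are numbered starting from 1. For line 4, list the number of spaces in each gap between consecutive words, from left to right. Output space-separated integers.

Line 1: ['electric', 'butter'] (min_width=15, slack=5)
Line 2: ['pepper', 'guitar', 'oats'] (min_width=18, slack=2)
Line 3: ['address', 'blackboard'] (min_width=18, slack=2)
Line 4: ['standard', 'rice'] (min_width=13, slack=7)
Line 5: ['understand', 'give'] (min_width=15, slack=5)
Line 6: ['music', 'hard', 'blue', 'rock'] (min_width=20, slack=0)
Line 7: ['low', 'sleepy', 'bridge'] (min_width=17, slack=3)
Line 8: ['read', 'north', 'version'] (min_width=18, slack=2)

Answer: 8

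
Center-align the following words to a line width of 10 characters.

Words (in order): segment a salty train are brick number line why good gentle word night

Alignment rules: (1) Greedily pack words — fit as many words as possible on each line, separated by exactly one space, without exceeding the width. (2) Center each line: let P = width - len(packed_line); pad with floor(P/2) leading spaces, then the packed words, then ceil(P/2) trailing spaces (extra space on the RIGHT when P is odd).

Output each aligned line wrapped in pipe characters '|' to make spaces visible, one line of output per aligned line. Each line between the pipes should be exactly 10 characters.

Line 1: ['segment', 'a'] (min_width=9, slack=1)
Line 2: ['salty'] (min_width=5, slack=5)
Line 3: ['train', 'are'] (min_width=9, slack=1)
Line 4: ['brick'] (min_width=5, slack=5)
Line 5: ['number'] (min_width=6, slack=4)
Line 6: ['line', 'why'] (min_width=8, slack=2)
Line 7: ['good'] (min_width=4, slack=6)
Line 8: ['gentle'] (min_width=6, slack=4)
Line 9: ['word', 'night'] (min_width=10, slack=0)

Answer: |segment a |
|  salty   |
|train are |
|  brick   |
|  number  |
| line why |
|   good   |
|  gentle  |
|word night|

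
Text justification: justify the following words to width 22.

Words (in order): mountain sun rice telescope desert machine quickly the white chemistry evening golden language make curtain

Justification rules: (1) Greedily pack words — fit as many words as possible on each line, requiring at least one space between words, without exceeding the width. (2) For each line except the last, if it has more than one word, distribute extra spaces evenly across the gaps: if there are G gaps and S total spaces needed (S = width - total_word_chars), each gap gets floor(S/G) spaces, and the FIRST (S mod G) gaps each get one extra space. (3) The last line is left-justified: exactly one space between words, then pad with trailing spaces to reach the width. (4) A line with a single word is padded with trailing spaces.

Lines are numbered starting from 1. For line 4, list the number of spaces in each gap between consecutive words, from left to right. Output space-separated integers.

Line 1: ['mountain', 'sun', 'rice'] (min_width=17, slack=5)
Line 2: ['telescope', 'desert'] (min_width=16, slack=6)
Line 3: ['machine', 'quickly', 'the'] (min_width=19, slack=3)
Line 4: ['white', 'chemistry'] (min_width=15, slack=7)
Line 5: ['evening', 'golden'] (min_width=14, slack=8)
Line 6: ['language', 'make', 'curtain'] (min_width=21, slack=1)

Answer: 8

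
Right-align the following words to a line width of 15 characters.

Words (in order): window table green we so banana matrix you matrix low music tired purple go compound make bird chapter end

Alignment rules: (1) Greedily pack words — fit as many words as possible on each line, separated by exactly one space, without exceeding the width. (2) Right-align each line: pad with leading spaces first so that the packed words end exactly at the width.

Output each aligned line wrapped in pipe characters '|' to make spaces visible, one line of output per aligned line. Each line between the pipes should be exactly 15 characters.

Line 1: ['window', 'table'] (min_width=12, slack=3)
Line 2: ['green', 'we', 'so'] (min_width=11, slack=4)
Line 3: ['banana', 'matrix'] (min_width=13, slack=2)
Line 4: ['you', 'matrix', 'low'] (min_width=14, slack=1)
Line 5: ['music', 'tired'] (min_width=11, slack=4)
Line 6: ['purple', 'go'] (min_width=9, slack=6)
Line 7: ['compound', 'make'] (min_width=13, slack=2)
Line 8: ['bird', 'chapter'] (min_width=12, slack=3)
Line 9: ['end'] (min_width=3, slack=12)

Answer: |   window table|
|    green we so|
|  banana matrix|
| you matrix low|
|    music tired|
|      purple go|
|  compound make|
|   bird chapter|
|            end|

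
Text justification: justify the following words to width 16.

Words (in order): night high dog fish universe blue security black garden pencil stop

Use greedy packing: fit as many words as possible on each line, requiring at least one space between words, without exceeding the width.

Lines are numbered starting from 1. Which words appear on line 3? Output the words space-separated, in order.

Answer: blue security

Derivation:
Line 1: ['night', 'high', 'dog'] (min_width=14, slack=2)
Line 2: ['fish', 'universe'] (min_width=13, slack=3)
Line 3: ['blue', 'security'] (min_width=13, slack=3)
Line 4: ['black', 'garden'] (min_width=12, slack=4)
Line 5: ['pencil', 'stop'] (min_width=11, slack=5)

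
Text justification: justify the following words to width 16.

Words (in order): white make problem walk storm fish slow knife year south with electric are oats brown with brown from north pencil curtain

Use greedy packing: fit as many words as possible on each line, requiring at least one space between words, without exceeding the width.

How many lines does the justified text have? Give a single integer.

Answer: 9

Derivation:
Line 1: ['white', 'make'] (min_width=10, slack=6)
Line 2: ['problem', 'walk'] (min_width=12, slack=4)
Line 3: ['storm', 'fish', 'slow'] (min_width=15, slack=1)
Line 4: ['knife', 'year', 'south'] (min_width=16, slack=0)
Line 5: ['with', 'electric'] (min_width=13, slack=3)
Line 6: ['are', 'oats', 'brown'] (min_width=14, slack=2)
Line 7: ['with', 'brown', 'from'] (min_width=15, slack=1)
Line 8: ['north', 'pencil'] (min_width=12, slack=4)
Line 9: ['curtain'] (min_width=7, slack=9)
Total lines: 9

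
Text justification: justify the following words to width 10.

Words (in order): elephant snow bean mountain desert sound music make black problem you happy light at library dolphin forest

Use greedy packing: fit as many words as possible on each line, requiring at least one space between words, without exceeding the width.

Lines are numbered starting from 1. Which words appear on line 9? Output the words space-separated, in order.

Line 1: ['elephant'] (min_width=8, slack=2)
Line 2: ['snow', 'bean'] (min_width=9, slack=1)
Line 3: ['mountain'] (min_width=8, slack=2)
Line 4: ['desert'] (min_width=6, slack=4)
Line 5: ['sound'] (min_width=5, slack=5)
Line 6: ['music', 'make'] (min_width=10, slack=0)
Line 7: ['black'] (min_width=5, slack=5)
Line 8: ['problem'] (min_width=7, slack=3)
Line 9: ['you', 'happy'] (min_width=9, slack=1)
Line 10: ['light', 'at'] (min_width=8, slack=2)
Line 11: ['library'] (min_width=7, slack=3)
Line 12: ['dolphin'] (min_width=7, slack=3)
Line 13: ['forest'] (min_width=6, slack=4)

Answer: you happy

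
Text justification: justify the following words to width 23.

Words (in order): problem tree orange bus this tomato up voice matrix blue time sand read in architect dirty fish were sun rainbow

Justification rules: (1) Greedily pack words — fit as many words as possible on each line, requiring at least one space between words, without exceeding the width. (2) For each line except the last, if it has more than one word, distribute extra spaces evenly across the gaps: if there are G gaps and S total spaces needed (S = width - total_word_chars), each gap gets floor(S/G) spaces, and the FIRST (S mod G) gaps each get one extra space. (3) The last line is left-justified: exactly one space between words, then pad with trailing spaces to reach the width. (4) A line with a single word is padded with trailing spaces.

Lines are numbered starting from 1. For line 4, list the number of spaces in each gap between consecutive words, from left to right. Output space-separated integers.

Answer: 1 1 1

Derivation:
Line 1: ['problem', 'tree', 'orange', 'bus'] (min_width=23, slack=0)
Line 2: ['this', 'tomato', 'up', 'voice'] (min_width=20, slack=3)
Line 3: ['matrix', 'blue', 'time', 'sand'] (min_width=21, slack=2)
Line 4: ['read', 'in', 'architect', 'dirty'] (min_width=23, slack=0)
Line 5: ['fish', 'were', 'sun', 'rainbow'] (min_width=21, slack=2)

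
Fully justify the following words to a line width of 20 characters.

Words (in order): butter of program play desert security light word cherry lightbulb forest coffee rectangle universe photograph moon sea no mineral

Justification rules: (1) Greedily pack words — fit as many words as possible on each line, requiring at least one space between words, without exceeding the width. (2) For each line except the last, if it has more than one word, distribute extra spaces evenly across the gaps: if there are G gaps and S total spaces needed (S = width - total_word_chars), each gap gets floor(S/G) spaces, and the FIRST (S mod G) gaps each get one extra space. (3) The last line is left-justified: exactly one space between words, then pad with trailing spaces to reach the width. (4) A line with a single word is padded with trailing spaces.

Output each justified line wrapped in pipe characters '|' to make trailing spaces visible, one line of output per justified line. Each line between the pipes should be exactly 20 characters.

Line 1: ['butter', 'of', 'program'] (min_width=17, slack=3)
Line 2: ['play', 'desert', 'security'] (min_width=20, slack=0)
Line 3: ['light', 'word', 'cherry'] (min_width=17, slack=3)
Line 4: ['lightbulb', 'forest'] (min_width=16, slack=4)
Line 5: ['coffee', 'rectangle'] (min_width=16, slack=4)
Line 6: ['universe', 'photograph'] (min_width=19, slack=1)
Line 7: ['moon', 'sea', 'no', 'mineral'] (min_width=19, slack=1)

Answer: |butter   of  program|
|play desert security|
|light   word  cherry|
|lightbulb     forest|
|coffee     rectangle|
|universe  photograph|
|moon sea no mineral |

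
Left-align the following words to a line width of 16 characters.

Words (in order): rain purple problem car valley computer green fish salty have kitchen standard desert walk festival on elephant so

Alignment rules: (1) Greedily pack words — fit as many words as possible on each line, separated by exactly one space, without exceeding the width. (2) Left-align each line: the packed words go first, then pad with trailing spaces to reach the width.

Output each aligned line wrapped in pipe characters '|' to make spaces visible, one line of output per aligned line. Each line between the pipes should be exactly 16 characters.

Line 1: ['rain', 'purple'] (min_width=11, slack=5)
Line 2: ['problem', 'car'] (min_width=11, slack=5)
Line 3: ['valley', 'computer'] (min_width=15, slack=1)
Line 4: ['green', 'fish', 'salty'] (min_width=16, slack=0)
Line 5: ['have', 'kitchen'] (min_width=12, slack=4)
Line 6: ['standard', 'desert'] (min_width=15, slack=1)
Line 7: ['walk', 'festival', 'on'] (min_width=16, slack=0)
Line 8: ['elephant', 'so'] (min_width=11, slack=5)

Answer: |rain purple     |
|problem car     |
|valley computer |
|green fish salty|
|have kitchen    |
|standard desert |
|walk festival on|
|elephant so     |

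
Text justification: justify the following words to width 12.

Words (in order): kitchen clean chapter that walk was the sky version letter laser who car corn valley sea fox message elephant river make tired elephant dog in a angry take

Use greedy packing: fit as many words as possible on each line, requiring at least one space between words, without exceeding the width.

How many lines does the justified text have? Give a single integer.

Line 1: ['kitchen'] (min_width=7, slack=5)
Line 2: ['clean'] (min_width=5, slack=7)
Line 3: ['chapter', 'that'] (min_width=12, slack=0)
Line 4: ['walk', 'was', 'the'] (min_width=12, slack=0)
Line 5: ['sky', 'version'] (min_width=11, slack=1)
Line 6: ['letter', 'laser'] (min_width=12, slack=0)
Line 7: ['who', 'car', 'corn'] (min_width=12, slack=0)
Line 8: ['valley', 'sea'] (min_width=10, slack=2)
Line 9: ['fox', 'message'] (min_width=11, slack=1)
Line 10: ['elephant'] (min_width=8, slack=4)
Line 11: ['river', 'make'] (min_width=10, slack=2)
Line 12: ['tired'] (min_width=5, slack=7)
Line 13: ['elephant', 'dog'] (min_width=12, slack=0)
Line 14: ['in', 'a', 'angry'] (min_width=10, slack=2)
Line 15: ['take'] (min_width=4, slack=8)
Total lines: 15

Answer: 15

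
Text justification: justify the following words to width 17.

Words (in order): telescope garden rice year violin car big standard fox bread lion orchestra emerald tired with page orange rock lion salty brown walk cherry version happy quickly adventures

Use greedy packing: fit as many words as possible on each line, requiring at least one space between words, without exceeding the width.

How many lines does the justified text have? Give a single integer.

Answer: 11

Derivation:
Line 1: ['telescope', 'garden'] (min_width=16, slack=1)
Line 2: ['rice', 'year', 'violin'] (min_width=16, slack=1)
Line 3: ['car', 'big', 'standard'] (min_width=16, slack=1)
Line 4: ['fox', 'bread', 'lion'] (min_width=14, slack=3)
Line 5: ['orchestra', 'emerald'] (min_width=17, slack=0)
Line 6: ['tired', 'with', 'page'] (min_width=15, slack=2)
Line 7: ['orange', 'rock', 'lion'] (min_width=16, slack=1)
Line 8: ['salty', 'brown', 'walk'] (min_width=16, slack=1)
Line 9: ['cherry', 'version'] (min_width=14, slack=3)
Line 10: ['happy', 'quickly'] (min_width=13, slack=4)
Line 11: ['adventures'] (min_width=10, slack=7)
Total lines: 11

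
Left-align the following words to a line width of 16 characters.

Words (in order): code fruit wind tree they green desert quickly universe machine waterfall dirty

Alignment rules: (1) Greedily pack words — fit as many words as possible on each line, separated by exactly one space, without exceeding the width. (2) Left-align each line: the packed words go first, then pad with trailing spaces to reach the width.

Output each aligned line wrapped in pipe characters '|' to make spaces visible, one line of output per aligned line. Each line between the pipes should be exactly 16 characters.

Answer: |code fruit wind |
|tree they green |
|desert quickly  |
|universe machine|
|waterfall dirty |

Derivation:
Line 1: ['code', 'fruit', 'wind'] (min_width=15, slack=1)
Line 2: ['tree', 'they', 'green'] (min_width=15, slack=1)
Line 3: ['desert', 'quickly'] (min_width=14, slack=2)
Line 4: ['universe', 'machine'] (min_width=16, slack=0)
Line 5: ['waterfall', 'dirty'] (min_width=15, slack=1)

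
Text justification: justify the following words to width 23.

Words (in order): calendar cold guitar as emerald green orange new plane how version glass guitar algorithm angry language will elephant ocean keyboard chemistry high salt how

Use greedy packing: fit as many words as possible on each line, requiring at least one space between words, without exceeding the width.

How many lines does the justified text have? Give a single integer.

Line 1: ['calendar', 'cold', 'guitar', 'as'] (min_width=23, slack=0)
Line 2: ['emerald', 'green', 'orange'] (min_width=20, slack=3)
Line 3: ['new', 'plane', 'how', 'version'] (min_width=21, slack=2)
Line 4: ['glass', 'guitar', 'algorithm'] (min_width=22, slack=1)
Line 5: ['angry', 'language', 'will'] (min_width=19, slack=4)
Line 6: ['elephant', 'ocean', 'keyboard'] (min_width=23, slack=0)
Line 7: ['chemistry', 'high', 'salt', 'how'] (min_width=23, slack=0)
Total lines: 7

Answer: 7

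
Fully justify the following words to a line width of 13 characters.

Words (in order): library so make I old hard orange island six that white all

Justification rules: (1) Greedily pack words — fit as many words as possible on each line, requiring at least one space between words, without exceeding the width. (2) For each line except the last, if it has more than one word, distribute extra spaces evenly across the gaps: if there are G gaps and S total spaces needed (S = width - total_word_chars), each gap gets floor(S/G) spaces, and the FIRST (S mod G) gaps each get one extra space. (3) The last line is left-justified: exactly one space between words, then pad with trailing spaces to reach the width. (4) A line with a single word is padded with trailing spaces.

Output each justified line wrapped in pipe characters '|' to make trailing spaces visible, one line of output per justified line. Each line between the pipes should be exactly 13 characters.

Line 1: ['library', 'so'] (min_width=10, slack=3)
Line 2: ['make', 'I', 'old'] (min_width=10, slack=3)
Line 3: ['hard', 'orange'] (min_width=11, slack=2)
Line 4: ['island', 'six'] (min_width=10, slack=3)
Line 5: ['that', 'white'] (min_width=10, slack=3)
Line 6: ['all'] (min_width=3, slack=10)

Answer: |library    so|
|make   I  old|
|hard   orange|
|island    six|
|that    white|
|all          |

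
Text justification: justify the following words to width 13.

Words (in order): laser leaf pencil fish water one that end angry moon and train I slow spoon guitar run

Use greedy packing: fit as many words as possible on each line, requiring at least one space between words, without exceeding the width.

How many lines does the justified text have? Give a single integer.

Answer: 8

Derivation:
Line 1: ['laser', 'leaf'] (min_width=10, slack=3)
Line 2: ['pencil', 'fish'] (min_width=11, slack=2)
Line 3: ['water', 'one'] (min_width=9, slack=4)
Line 4: ['that', 'end'] (min_width=8, slack=5)
Line 5: ['angry', 'moon'] (min_width=10, slack=3)
Line 6: ['and', 'train', 'I'] (min_width=11, slack=2)
Line 7: ['slow', 'spoon'] (min_width=10, slack=3)
Line 8: ['guitar', 'run'] (min_width=10, slack=3)
Total lines: 8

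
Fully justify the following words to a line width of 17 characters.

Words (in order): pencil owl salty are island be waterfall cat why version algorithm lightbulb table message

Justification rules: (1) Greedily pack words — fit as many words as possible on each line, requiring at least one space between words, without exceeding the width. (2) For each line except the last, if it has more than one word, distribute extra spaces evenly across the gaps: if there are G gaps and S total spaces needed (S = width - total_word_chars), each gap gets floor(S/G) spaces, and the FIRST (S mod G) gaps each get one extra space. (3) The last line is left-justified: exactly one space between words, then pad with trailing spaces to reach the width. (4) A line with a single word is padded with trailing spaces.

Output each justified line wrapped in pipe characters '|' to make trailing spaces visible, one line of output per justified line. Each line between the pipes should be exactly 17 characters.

Line 1: ['pencil', 'owl', 'salty'] (min_width=16, slack=1)
Line 2: ['are', 'island', 'be'] (min_width=13, slack=4)
Line 3: ['waterfall', 'cat', 'why'] (min_width=17, slack=0)
Line 4: ['version', 'algorithm'] (min_width=17, slack=0)
Line 5: ['lightbulb', 'table'] (min_width=15, slack=2)
Line 6: ['message'] (min_width=7, slack=10)

Answer: |pencil  owl salty|
|are   island   be|
|waterfall cat why|
|version algorithm|
|lightbulb   table|
|message          |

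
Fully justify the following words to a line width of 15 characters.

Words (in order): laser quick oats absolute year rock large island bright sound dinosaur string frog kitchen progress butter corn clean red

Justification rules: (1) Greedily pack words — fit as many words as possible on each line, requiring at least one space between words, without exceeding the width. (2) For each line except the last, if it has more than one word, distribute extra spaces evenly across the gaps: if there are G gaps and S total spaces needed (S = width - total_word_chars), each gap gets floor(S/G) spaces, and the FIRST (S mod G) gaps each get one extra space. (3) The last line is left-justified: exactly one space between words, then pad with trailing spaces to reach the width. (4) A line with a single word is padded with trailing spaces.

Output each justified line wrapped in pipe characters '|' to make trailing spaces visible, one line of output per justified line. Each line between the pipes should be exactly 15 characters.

Answer: |laser     quick|
|oats   absolute|
|year rock large|
|island   bright|
|sound  dinosaur|
|string     frog|
|kitchen        |
|progress butter|
|corn clean red |

Derivation:
Line 1: ['laser', 'quick'] (min_width=11, slack=4)
Line 2: ['oats', 'absolute'] (min_width=13, slack=2)
Line 3: ['year', 'rock', 'large'] (min_width=15, slack=0)
Line 4: ['island', 'bright'] (min_width=13, slack=2)
Line 5: ['sound', 'dinosaur'] (min_width=14, slack=1)
Line 6: ['string', 'frog'] (min_width=11, slack=4)
Line 7: ['kitchen'] (min_width=7, slack=8)
Line 8: ['progress', 'butter'] (min_width=15, slack=0)
Line 9: ['corn', 'clean', 'red'] (min_width=14, slack=1)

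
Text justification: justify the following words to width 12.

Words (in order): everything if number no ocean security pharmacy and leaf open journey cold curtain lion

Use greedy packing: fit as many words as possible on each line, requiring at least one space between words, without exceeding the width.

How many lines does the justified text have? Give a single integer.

Answer: 8

Derivation:
Line 1: ['everything'] (min_width=10, slack=2)
Line 2: ['if', 'number', 'no'] (min_width=12, slack=0)
Line 3: ['ocean'] (min_width=5, slack=7)
Line 4: ['security'] (min_width=8, slack=4)
Line 5: ['pharmacy', 'and'] (min_width=12, slack=0)
Line 6: ['leaf', 'open'] (min_width=9, slack=3)
Line 7: ['journey', 'cold'] (min_width=12, slack=0)
Line 8: ['curtain', 'lion'] (min_width=12, slack=0)
Total lines: 8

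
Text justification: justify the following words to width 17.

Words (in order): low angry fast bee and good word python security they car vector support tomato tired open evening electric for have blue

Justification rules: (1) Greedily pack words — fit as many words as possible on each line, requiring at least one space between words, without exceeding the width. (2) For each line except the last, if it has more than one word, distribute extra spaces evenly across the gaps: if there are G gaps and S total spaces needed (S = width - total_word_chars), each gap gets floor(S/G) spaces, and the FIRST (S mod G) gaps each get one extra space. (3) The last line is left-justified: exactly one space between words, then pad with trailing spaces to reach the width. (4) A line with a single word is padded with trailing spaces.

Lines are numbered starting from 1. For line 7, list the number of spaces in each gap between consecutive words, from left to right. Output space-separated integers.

Line 1: ['low', 'angry', 'fast'] (min_width=14, slack=3)
Line 2: ['bee', 'and', 'good', 'word'] (min_width=17, slack=0)
Line 3: ['python', 'security'] (min_width=15, slack=2)
Line 4: ['they', 'car', 'vector'] (min_width=15, slack=2)
Line 5: ['support', 'tomato'] (min_width=14, slack=3)
Line 6: ['tired', 'open'] (min_width=10, slack=7)
Line 7: ['evening', 'electric'] (min_width=16, slack=1)
Line 8: ['for', 'have', 'blue'] (min_width=13, slack=4)

Answer: 2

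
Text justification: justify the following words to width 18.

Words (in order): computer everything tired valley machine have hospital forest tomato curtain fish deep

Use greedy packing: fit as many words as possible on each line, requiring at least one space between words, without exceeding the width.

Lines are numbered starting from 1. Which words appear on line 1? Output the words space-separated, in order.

Line 1: ['computer'] (min_width=8, slack=10)
Line 2: ['everything', 'tired'] (min_width=16, slack=2)
Line 3: ['valley', 'machine'] (min_width=14, slack=4)
Line 4: ['have', 'hospital'] (min_width=13, slack=5)
Line 5: ['forest', 'tomato'] (min_width=13, slack=5)
Line 6: ['curtain', 'fish', 'deep'] (min_width=17, slack=1)

Answer: computer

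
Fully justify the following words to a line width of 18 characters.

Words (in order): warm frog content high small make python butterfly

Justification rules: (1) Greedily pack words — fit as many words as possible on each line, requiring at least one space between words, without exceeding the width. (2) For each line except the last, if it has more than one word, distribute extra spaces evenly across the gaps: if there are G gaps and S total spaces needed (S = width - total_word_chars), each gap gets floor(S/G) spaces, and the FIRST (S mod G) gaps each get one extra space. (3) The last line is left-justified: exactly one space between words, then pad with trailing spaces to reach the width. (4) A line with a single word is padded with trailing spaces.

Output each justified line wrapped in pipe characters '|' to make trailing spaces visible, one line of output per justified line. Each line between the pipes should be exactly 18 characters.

Line 1: ['warm', 'frog', 'content'] (min_width=17, slack=1)
Line 2: ['high', 'small', 'make'] (min_width=15, slack=3)
Line 3: ['python', 'butterfly'] (min_width=16, slack=2)

Answer: |warm  frog content|
|high   small  make|
|python butterfly  |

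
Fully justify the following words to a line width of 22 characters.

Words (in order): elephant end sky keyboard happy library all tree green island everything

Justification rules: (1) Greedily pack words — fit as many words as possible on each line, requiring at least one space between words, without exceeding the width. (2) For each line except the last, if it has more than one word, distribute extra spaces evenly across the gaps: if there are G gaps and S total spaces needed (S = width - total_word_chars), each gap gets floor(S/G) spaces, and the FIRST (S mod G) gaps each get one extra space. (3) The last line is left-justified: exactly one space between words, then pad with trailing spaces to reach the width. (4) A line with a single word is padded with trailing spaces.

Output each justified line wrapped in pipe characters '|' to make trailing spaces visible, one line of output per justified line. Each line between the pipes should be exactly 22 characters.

Line 1: ['elephant', 'end', 'sky'] (min_width=16, slack=6)
Line 2: ['keyboard', 'happy', 'library'] (min_width=22, slack=0)
Line 3: ['all', 'tree', 'green', 'island'] (min_width=21, slack=1)
Line 4: ['everything'] (min_width=10, slack=12)

Answer: |elephant    end    sky|
|keyboard happy library|
|all  tree green island|
|everything            |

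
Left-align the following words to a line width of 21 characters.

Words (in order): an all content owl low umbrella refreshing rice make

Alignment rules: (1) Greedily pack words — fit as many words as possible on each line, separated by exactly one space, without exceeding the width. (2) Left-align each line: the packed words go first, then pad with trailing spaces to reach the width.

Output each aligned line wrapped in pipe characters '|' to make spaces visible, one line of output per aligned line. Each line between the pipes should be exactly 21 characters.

Line 1: ['an', 'all', 'content', 'owl'] (min_width=18, slack=3)
Line 2: ['low', 'umbrella'] (min_width=12, slack=9)
Line 3: ['refreshing', 'rice', 'make'] (min_width=20, slack=1)

Answer: |an all content owl   |
|low umbrella         |
|refreshing rice make |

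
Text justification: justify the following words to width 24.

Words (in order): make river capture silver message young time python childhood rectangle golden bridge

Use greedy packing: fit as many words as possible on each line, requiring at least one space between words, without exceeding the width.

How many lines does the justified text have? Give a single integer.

Answer: 4

Derivation:
Line 1: ['make', 'river', 'capture'] (min_width=18, slack=6)
Line 2: ['silver', 'message', 'young'] (min_width=20, slack=4)
Line 3: ['time', 'python', 'childhood'] (min_width=21, slack=3)
Line 4: ['rectangle', 'golden', 'bridge'] (min_width=23, slack=1)
Total lines: 4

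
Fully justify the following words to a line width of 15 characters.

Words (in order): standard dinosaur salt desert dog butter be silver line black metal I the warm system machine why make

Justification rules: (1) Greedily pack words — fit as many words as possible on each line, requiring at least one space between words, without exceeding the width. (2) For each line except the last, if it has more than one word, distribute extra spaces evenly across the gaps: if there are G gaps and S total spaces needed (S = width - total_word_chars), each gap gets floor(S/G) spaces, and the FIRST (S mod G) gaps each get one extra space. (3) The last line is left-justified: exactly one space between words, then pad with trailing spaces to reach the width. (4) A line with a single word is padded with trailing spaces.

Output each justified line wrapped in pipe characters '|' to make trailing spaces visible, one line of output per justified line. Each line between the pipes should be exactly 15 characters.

Answer: |standard       |
|dinosaur   salt|
|desert      dog|
|butter       be|
|silver     line|
|black  metal  I|
|the warm system|
|machine     why|
|make           |

Derivation:
Line 1: ['standard'] (min_width=8, slack=7)
Line 2: ['dinosaur', 'salt'] (min_width=13, slack=2)
Line 3: ['desert', 'dog'] (min_width=10, slack=5)
Line 4: ['butter', 'be'] (min_width=9, slack=6)
Line 5: ['silver', 'line'] (min_width=11, slack=4)
Line 6: ['black', 'metal', 'I'] (min_width=13, slack=2)
Line 7: ['the', 'warm', 'system'] (min_width=15, slack=0)
Line 8: ['machine', 'why'] (min_width=11, slack=4)
Line 9: ['make'] (min_width=4, slack=11)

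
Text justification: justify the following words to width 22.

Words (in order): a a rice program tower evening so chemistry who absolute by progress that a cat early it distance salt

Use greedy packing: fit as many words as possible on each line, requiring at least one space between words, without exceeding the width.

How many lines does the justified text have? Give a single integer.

Answer: 5

Derivation:
Line 1: ['a', 'a', 'rice', 'program', 'tower'] (min_width=22, slack=0)
Line 2: ['evening', 'so', 'chemistry'] (min_width=20, slack=2)
Line 3: ['who', 'absolute', 'by'] (min_width=15, slack=7)
Line 4: ['progress', 'that', 'a', 'cat'] (min_width=19, slack=3)
Line 5: ['early', 'it', 'distance', 'salt'] (min_width=22, slack=0)
Total lines: 5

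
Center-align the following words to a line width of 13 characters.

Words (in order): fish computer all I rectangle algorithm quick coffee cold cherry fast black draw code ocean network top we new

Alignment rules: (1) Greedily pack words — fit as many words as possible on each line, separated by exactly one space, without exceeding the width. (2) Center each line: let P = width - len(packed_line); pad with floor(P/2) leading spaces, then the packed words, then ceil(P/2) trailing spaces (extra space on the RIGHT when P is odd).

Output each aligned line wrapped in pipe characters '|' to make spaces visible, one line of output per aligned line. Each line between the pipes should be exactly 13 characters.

Line 1: ['fish', 'computer'] (min_width=13, slack=0)
Line 2: ['all', 'I'] (min_width=5, slack=8)
Line 3: ['rectangle'] (min_width=9, slack=4)
Line 4: ['algorithm'] (min_width=9, slack=4)
Line 5: ['quick', 'coffee'] (min_width=12, slack=1)
Line 6: ['cold', 'cherry'] (min_width=11, slack=2)
Line 7: ['fast', 'black'] (min_width=10, slack=3)
Line 8: ['draw', 'code'] (min_width=9, slack=4)
Line 9: ['ocean', 'network'] (min_width=13, slack=0)
Line 10: ['top', 'we', 'new'] (min_width=10, slack=3)

Answer: |fish computer|
|    all I    |
|  rectangle  |
|  algorithm  |
|quick coffee |
| cold cherry |
| fast black  |
|  draw code  |
|ocean network|
| top we new  |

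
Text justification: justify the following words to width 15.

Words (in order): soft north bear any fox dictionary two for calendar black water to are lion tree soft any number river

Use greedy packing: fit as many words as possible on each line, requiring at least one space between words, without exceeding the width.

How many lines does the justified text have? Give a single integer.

Answer: 8

Derivation:
Line 1: ['soft', 'north', 'bear'] (min_width=15, slack=0)
Line 2: ['any', 'fox'] (min_width=7, slack=8)
Line 3: ['dictionary', 'two'] (min_width=14, slack=1)
Line 4: ['for', 'calendar'] (min_width=12, slack=3)
Line 5: ['black', 'water', 'to'] (min_width=14, slack=1)
Line 6: ['are', 'lion', 'tree'] (min_width=13, slack=2)
Line 7: ['soft', 'any', 'number'] (min_width=15, slack=0)
Line 8: ['river'] (min_width=5, slack=10)
Total lines: 8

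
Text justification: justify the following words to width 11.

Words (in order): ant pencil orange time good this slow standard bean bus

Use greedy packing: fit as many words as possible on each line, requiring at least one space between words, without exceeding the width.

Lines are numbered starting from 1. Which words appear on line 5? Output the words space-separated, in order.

Line 1: ['ant', 'pencil'] (min_width=10, slack=1)
Line 2: ['orange', 'time'] (min_width=11, slack=0)
Line 3: ['good', 'this'] (min_width=9, slack=2)
Line 4: ['slow'] (min_width=4, slack=7)
Line 5: ['standard'] (min_width=8, slack=3)
Line 6: ['bean', 'bus'] (min_width=8, slack=3)

Answer: standard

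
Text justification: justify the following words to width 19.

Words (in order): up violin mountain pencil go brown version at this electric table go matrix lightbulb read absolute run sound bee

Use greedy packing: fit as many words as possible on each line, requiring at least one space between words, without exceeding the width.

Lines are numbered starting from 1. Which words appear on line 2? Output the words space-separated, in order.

Line 1: ['up', 'violin', 'mountain'] (min_width=18, slack=1)
Line 2: ['pencil', 'go', 'brown'] (min_width=15, slack=4)
Line 3: ['version', 'at', 'this'] (min_width=15, slack=4)
Line 4: ['electric', 'table', 'go'] (min_width=17, slack=2)
Line 5: ['matrix', 'lightbulb'] (min_width=16, slack=3)
Line 6: ['read', 'absolute', 'run'] (min_width=17, slack=2)
Line 7: ['sound', 'bee'] (min_width=9, slack=10)

Answer: pencil go brown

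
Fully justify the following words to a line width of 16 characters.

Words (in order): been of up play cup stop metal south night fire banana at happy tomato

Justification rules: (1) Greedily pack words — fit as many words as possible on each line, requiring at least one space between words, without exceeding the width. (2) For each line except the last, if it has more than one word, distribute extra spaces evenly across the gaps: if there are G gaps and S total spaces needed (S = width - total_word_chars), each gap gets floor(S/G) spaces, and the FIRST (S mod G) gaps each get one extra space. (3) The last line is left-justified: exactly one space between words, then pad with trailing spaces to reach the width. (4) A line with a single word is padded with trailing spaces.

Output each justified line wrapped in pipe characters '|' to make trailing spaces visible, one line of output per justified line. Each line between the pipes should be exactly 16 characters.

Line 1: ['been', 'of', 'up', 'play'] (min_width=15, slack=1)
Line 2: ['cup', 'stop', 'metal'] (min_width=14, slack=2)
Line 3: ['south', 'night', 'fire'] (min_width=16, slack=0)
Line 4: ['banana', 'at', 'happy'] (min_width=15, slack=1)
Line 5: ['tomato'] (min_width=6, slack=10)

Answer: |been  of up play|
|cup  stop  metal|
|south night fire|
|banana  at happy|
|tomato          |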